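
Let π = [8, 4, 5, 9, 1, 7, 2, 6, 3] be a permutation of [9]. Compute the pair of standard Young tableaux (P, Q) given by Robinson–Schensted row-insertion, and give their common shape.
P = [1, 2, 3] / [4, 5, 6] / [7, 9] / [8];  Q = [1, 3, 4] / [2, 6, 8] / [5, 7] / [9];  common shape = (3, 3, 2, 1)

Row-insert the values π_1, π_2, … into P one at a time, bumping the leftmost entry strictly greater than the inserted value down to the next row. The recording tableau Q records, in position (i, j), the step at which that cell was added to P.
  Insert 8 (step 1): P = [8];  Q = [1]
  Insert 4 (step 2): P = [4] / [8];  Q = [1] / [2]
  Insert 5 (step 3): P = [4, 5] / [8];  Q = [1, 3] / [2]
  Insert 9 (step 4): P = [4, 5, 9] / [8];  Q = [1, 3, 4] / [2]
  Insert 1 (step 5): P = [1, 5, 9] / [4] / [8];  Q = [1, 3, 4] / [2] / [5]
  Insert 7 (step 6): P = [1, 5, 7] / [4, 9] / [8];  Q = [1, 3, 4] / [2, 6] / [5]
  Insert 2 (step 7): P = [1, 2, 7] / [4, 5] / [8, 9];  Q = [1, 3, 4] / [2, 6] / [5, 7]
  Insert 6 (step 8): P = [1, 2, 6] / [4, 5, 7] / [8, 9];  Q = [1, 3, 4] / [2, 6, 8] / [5, 7]
  Insert 3 (step 9): P = [1, 2, 3] / [4, 5, 6] / [7, 9] / [8];  Q = [1, 3, 4] / [2, 6, 8] / [5, 7] / [9]
Final shape: (3, 3, 2, 1).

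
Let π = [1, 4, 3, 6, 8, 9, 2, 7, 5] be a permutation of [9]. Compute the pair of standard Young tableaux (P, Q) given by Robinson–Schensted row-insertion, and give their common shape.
P = [1, 2, 5, 7, 9] / [3, 6] / [4, 8];  Q = [1, 2, 4, 5, 6] / [3, 8] / [7, 9];  common shape = (5, 2, 2)

Row-insert the values π_1, π_2, … into P one at a time, bumping the leftmost entry strictly greater than the inserted value down to the next row. The recording tableau Q records, in position (i, j), the step at which that cell was added to P.
  Insert 1 (step 1): P = [1];  Q = [1]
  Insert 4 (step 2): P = [1, 4];  Q = [1, 2]
  Insert 3 (step 3): P = [1, 3] / [4];  Q = [1, 2] / [3]
  Insert 6 (step 4): P = [1, 3, 6] / [4];  Q = [1, 2, 4] / [3]
  Insert 8 (step 5): P = [1, 3, 6, 8] / [4];  Q = [1, 2, 4, 5] / [3]
  Insert 9 (step 6): P = [1, 3, 6, 8, 9] / [4];  Q = [1, 2, 4, 5, 6] / [3]
  Insert 2 (step 7): P = [1, 2, 6, 8, 9] / [3] / [4];  Q = [1, 2, 4, 5, 6] / [3] / [7]
  Insert 7 (step 8): P = [1, 2, 6, 7, 9] / [3, 8] / [4];  Q = [1, 2, 4, 5, 6] / [3, 8] / [7]
  Insert 5 (step 9): P = [1, 2, 5, 7, 9] / [3, 6] / [4, 8];  Q = [1, 2, 4, 5, 6] / [3, 8] / [7, 9]
Final shape: (5, 2, 2).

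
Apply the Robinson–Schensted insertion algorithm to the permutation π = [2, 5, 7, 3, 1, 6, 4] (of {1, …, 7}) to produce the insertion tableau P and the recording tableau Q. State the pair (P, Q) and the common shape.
P = [1, 3, 4] / [2, 6] / [5, 7];  Q = [1, 2, 3] / [4, 6] / [5, 7];  common shape = (3, 2, 2)

Row-insert the values π_1, π_2, … into P one at a time, bumping the leftmost entry strictly greater than the inserted value down to the next row. The recording tableau Q records, in position (i, j), the step at which that cell was added to P.
  Insert 2 (step 1): P = [2];  Q = [1]
  Insert 5 (step 2): P = [2, 5];  Q = [1, 2]
  Insert 7 (step 3): P = [2, 5, 7];  Q = [1, 2, 3]
  Insert 3 (step 4): P = [2, 3, 7] / [5];  Q = [1, 2, 3] / [4]
  Insert 1 (step 5): P = [1, 3, 7] / [2] / [5];  Q = [1, 2, 3] / [4] / [5]
  Insert 6 (step 6): P = [1, 3, 6] / [2, 7] / [5];  Q = [1, 2, 3] / [4, 6] / [5]
  Insert 4 (step 7): P = [1, 3, 4] / [2, 6] / [5, 7];  Q = [1, 2, 3] / [4, 6] / [5, 7]
Final shape: (3, 2, 2).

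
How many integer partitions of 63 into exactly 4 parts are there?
p(63, 4 parts) = 1815

Partitions of n into exactly k parts are in bijection with partitions of n − k into at most k parts (subtract 1 from each part). So p(63, exactly 4) = p(59, parts ≤ 4). Computing via the recurrence p(m, j) = p(m, j−1) + p(m−j, j) gives 1815.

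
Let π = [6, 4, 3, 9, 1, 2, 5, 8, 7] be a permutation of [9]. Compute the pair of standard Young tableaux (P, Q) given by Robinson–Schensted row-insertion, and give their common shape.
P = [1, 2, 5, 7] / [3, 8] / [4, 9] / [6];  Q = [1, 4, 7, 8] / [2, 6] / [3, 9] / [5];  common shape = (4, 2, 2, 1)

Row-insert the values π_1, π_2, … into P one at a time, bumping the leftmost entry strictly greater than the inserted value down to the next row. The recording tableau Q records, in position (i, j), the step at which that cell was added to P.
  Insert 6 (step 1): P = [6];  Q = [1]
  Insert 4 (step 2): P = [4] / [6];  Q = [1] / [2]
  Insert 3 (step 3): P = [3] / [4] / [6];  Q = [1] / [2] / [3]
  Insert 9 (step 4): P = [3, 9] / [4] / [6];  Q = [1, 4] / [2] / [3]
  Insert 1 (step 5): P = [1, 9] / [3] / [4] / [6];  Q = [1, 4] / [2] / [3] / [5]
  Insert 2 (step 6): P = [1, 2] / [3, 9] / [4] / [6];  Q = [1, 4] / [2, 6] / [3] / [5]
  Insert 5 (step 7): P = [1, 2, 5] / [3, 9] / [4] / [6];  Q = [1, 4, 7] / [2, 6] / [3] / [5]
  Insert 8 (step 8): P = [1, 2, 5, 8] / [3, 9] / [4] / [6];  Q = [1, 4, 7, 8] / [2, 6] / [3] / [5]
  Insert 7 (step 9): P = [1, 2, 5, 7] / [3, 8] / [4, 9] / [6];  Q = [1, 4, 7, 8] / [2, 6] / [3, 9] / [5]
Final shape: (4, 2, 2, 1).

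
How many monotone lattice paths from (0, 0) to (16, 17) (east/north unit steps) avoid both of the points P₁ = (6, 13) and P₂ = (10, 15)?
Number of paths = 1059514138

Inclusion–exclusion. Total paths: C(33, 16) = 1166803110. Through P₁: C(19, 6)·C(14, 10) = 27159132. Through P₂: C(25, 10)·C(8, 6) = 91525280. Since P₁ is strictly southwest of P₂, a monotone path through both must visit P₁ then P₂; paths through both = C(19, 6)·C(6, 4)·C(8, 6) = 11395440. Avoid both = 1166803110 − 27159132 − 91525280 + 11395440 = 1059514138.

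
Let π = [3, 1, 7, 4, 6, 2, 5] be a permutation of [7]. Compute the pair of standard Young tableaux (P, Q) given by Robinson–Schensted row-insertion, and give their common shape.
P = [1, 2, 5] / [3, 4, 6] / [7];  Q = [1, 3, 5] / [2, 4, 7] / [6];  common shape = (3, 3, 1)

Row-insert the values π_1, π_2, … into P one at a time, bumping the leftmost entry strictly greater than the inserted value down to the next row. The recording tableau Q records, in position (i, j), the step at which that cell was added to P.
  Insert 3 (step 1): P = [3];  Q = [1]
  Insert 1 (step 2): P = [1] / [3];  Q = [1] / [2]
  Insert 7 (step 3): P = [1, 7] / [3];  Q = [1, 3] / [2]
  Insert 4 (step 4): P = [1, 4] / [3, 7];  Q = [1, 3] / [2, 4]
  Insert 6 (step 5): P = [1, 4, 6] / [3, 7];  Q = [1, 3, 5] / [2, 4]
  Insert 2 (step 6): P = [1, 2, 6] / [3, 4] / [7];  Q = [1, 3, 5] / [2, 4] / [6]
  Insert 5 (step 7): P = [1, 2, 5] / [3, 4, 6] / [7];  Q = [1, 3, 5] / [2, 4, 7] / [6]
Final shape: (3, 3, 1).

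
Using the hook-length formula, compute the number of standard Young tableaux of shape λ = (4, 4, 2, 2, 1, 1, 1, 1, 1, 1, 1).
# SYT of shape (4, 4, 2, 2, 1, 1, 1, 1, 1, 1, 1) = 2046528

Hook-length formula: f^λ = n! / Π hook(c), product over all cells c of the Young diagram. For λ = (4, 4, 2, 2, 1, 1, 1, 1, 1, 1, 1), n = 19 boxes. Hook lengths by row (left-to-right, top-to-bottom): [14, 6, 3, 2]; [13, 5, 2, 1]; [10, 2]; [9, 1]; [7]; [6]; [5]; [4]; [3]; [2]; [1]. Product of hooks = 59439744000. So f^λ = 19! / 59439744000 = 121645100408832000 / 59439744000 = 2046528.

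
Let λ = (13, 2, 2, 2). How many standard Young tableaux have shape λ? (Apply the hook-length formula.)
# SYT of shape (13, 2, 2, 2) = 88179

Hook-length formula: f^λ = n! / Π hook(c), product over all cells c of the Young diagram. For λ = (13, 2, 2, 2), n = 19 boxes. Hook lengths by row (left-to-right, top-to-bottom): [16, 15, 11, 10, 9, 8, 7, 6, 5, 4, 3, 2, 1]; [4, 3]; [3, 2]; [2, 1]. Product of hooks = 1379524608000. So f^λ = 19! / 1379524608000 = 121645100408832000 / 1379524608000 = 88179.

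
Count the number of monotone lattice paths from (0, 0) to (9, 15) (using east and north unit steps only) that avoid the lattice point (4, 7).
Number of paths = 882794

Total paths from (0, 0) to (9, 15): C(24, 9) = 1307504. Paths through (4, 7): (paths (0, 0) → (4, 7)) × (paths (4, 7) → (9, 15)) = C(11, 4) · C(13, 5) = 330 · 1287 = 424710. Avoidance count = 1307504 − 424710 = 882794.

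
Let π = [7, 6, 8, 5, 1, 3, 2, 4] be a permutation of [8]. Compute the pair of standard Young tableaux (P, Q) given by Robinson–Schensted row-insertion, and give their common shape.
P = [1, 2, 4] / [3, 8] / [5] / [6] / [7];  Q = [1, 3, 8] / [2, 6] / [4] / [5] / [7];  common shape = (3, 2, 1, 1, 1)

Row-insert the values π_1, π_2, … into P one at a time, bumping the leftmost entry strictly greater than the inserted value down to the next row. The recording tableau Q records, in position (i, j), the step at which that cell was added to P.
  Insert 7 (step 1): P = [7];  Q = [1]
  Insert 6 (step 2): P = [6] / [7];  Q = [1] / [2]
  Insert 8 (step 3): P = [6, 8] / [7];  Q = [1, 3] / [2]
  Insert 5 (step 4): P = [5, 8] / [6] / [7];  Q = [1, 3] / [2] / [4]
  Insert 1 (step 5): P = [1, 8] / [5] / [6] / [7];  Q = [1, 3] / [2] / [4] / [5]
  Insert 3 (step 6): P = [1, 3] / [5, 8] / [6] / [7];  Q = [1, 3] / [2, 6] / [4] / [5]
  Insert 2 (step 7): P = [1, 2] / [3, 8] / [5] / [6] / [7];  Q = [1, 3] / [2, 6] / [4] / [5] / [7]
  Insert 4 (step 8): P = [1, 2, 4] / [3, 8] / [5] / [6] / [7];  Q = [1, 3, 8] / [2, 6] / [4] / [5] / [7]
Final shape: (3, 2, 1, 1, 1).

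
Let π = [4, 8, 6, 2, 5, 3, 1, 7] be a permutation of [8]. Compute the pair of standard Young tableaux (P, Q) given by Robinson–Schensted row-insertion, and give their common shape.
P = [1, 3, 7] / [2, 5] / [4] / [6] / [8];  Q = [1, 2, 8] / [3, 5] / [4] / [6] / [7];  common shape = (3, 2, 1, 1, 1)

Row-insert the values π_1, π_2, … into P one at a time, bumping the leftmost entry strictly greater than the inserted value down to the next row. The recording tableau Q records, in position (i, j), the step at which that cell was added to P.
  Insert 4 (step 1): P = [4];  Q = [1]
  Insert 8 (step 2): P = [4, 8];  Q = [1, 2]
  Insert 6 (step 3): P = [4, 6] / [8];  Q = [1, 2] / [3]
  Insert 2 (step 4): P = [2, 6] / [4] / [8];  Q = [1, 2] / [3] / [4]
  Insert 5 (step 5): P = [2, 5] / [4, 6] / [8];  Q = [1, 2] / [3, 5] / [4]
  Insert 3 (step 6): P = [2, 3] / [4, 5] / [6] / [8];  Q = [1, 2] / [3, 5] / [4] / [6]
  Insert 1 (step 7): P = [1, 3] / [2, 5] / [4] / [6] / [8];  Q = [1, 2] / [3, 5] / [4] / [6] / [7]
  Insert 7 (step 8): P = [1, 3, 7] / [2, 5] / [4] / [6] / [8];  Q = [1, 2, 8] / [3, 5] / [4] / [6] / [7]
Final shape: (3, 2, 1, 1, 1).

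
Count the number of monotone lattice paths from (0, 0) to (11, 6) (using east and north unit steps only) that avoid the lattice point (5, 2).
Number of paths = 7966

Total paths from (0, 0) to (11, 6): C(17, 11) = 12376. Paths through (5, 2): (paths (0, 0) → (5, 2)) × (paths (5, 2) → (11, 6)) = C(7, 5) · C(10, 6) = 21 · 210 = 4410. Avoidance count = 12376 − 4410 = 7966.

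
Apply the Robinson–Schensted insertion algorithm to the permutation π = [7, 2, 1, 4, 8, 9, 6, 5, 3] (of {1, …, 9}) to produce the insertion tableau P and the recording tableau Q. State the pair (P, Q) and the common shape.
P = [1, 3, 5, 9] / [2, 4] / [6, 8] / [7];  Q = [1, 4, 5, 6] / [2, 7] / [3, 8] / [9];  common shape = (4, 2, 2, 1)

Row-insert the values π_1, π_2, … into P one at a time, bumping the leftmost entry strictly greater than the inserted value down to the next row. The recording tableau Q records, in position (i, j), the step at which that cell was added to P.
  Insert 7 (step 1): P = [7];  Q = [1]
  Insert 2 (step 2): P = [2] / [7];  Q = [1] / [2]
  Insert 1 (step 3): P = [1] / [2] / [7];  Q = [1] / [2] / [3]
  Insert 4 (step 4): P = [1, 4] / [2] / [7];  Q = [1, 4] / [2] / [3]
  Insert 8 (step 5): P = [1, 4, 8] / [2] / [7];  Q = [1, 4, 5] / [2] / [3]
  Insert 9 (step 6): P = [1, 4, 8, 9] / [2] / [7];  Q = [1, 4, 5, 6] / [2] / [3]
  Insert 6 (step 7): P = [1, 4, 6, 9] / [2, 8] / [7];  Q = [1, 4, 5, 6] / [2, 7] / [3]
  Insert 5 (step 8): P = [1, 4, 5, 9] / [2, 6] / [7, 8];  Q = [1, 4, 5, 6] / [2, 7] / [3, 8]
  Insert 3 (step 9): P = [1, 3, 5, 9] / [2, 4] / [6, 8] / [7];  Q = [1, 4, 5, 6] / [2, 7] / [3, 8] / [9]
Final shape: (4, 2, 2, 1).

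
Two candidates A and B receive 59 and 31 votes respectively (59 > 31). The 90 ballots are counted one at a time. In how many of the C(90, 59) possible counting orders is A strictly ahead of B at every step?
Strict-lead orderings = 405327382498585909557888

Total orderings of the 90 votes with 59 for A: C(90, 59) = 1302838015174026137864640. By the Bertrand ballot formula (Cycle Lemma / reflection principle), the number of orderings in which A is strictly ahead of B throughout is (p − q)/(p + q) · C(p + q, p) = (59 − 31)/(59 + 31) · 1302838015174026137864640 = 405327382498585909557888.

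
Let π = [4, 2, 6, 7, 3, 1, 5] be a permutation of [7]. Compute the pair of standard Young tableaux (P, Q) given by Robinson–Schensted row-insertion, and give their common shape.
P = [1, 3, 5] / [2, 6, 7] / [4];  Q = [1, 3, 4] / [2, 5, 7] / [6];  common shape = (3, 3, 1)

Row-insert the values π_1, π_2, … into P one at a time, bumping the leftmost entry strictly greater than the inserted value down to the next row. The recording tableau Q records, in position (i, j), the step at which that cell was added to P.
  Insert 4 (step 1): P = [4];  Q = [1]
  Insert 2 (step 2): P = [2] / [4];  Q = [1] / [2]
  Insert 6 (step 3): P = [2, 6] / [4];  Q = [1, 3] / [2]
  Insert 7 (step 4): P = [2, 6, 7] / [4];  Q = [1, 3, 4] / [2]
  Insert 3 (step 5): P = [2, 3, 7] / [4, 6];  Q = [1, 3, 4] / [2, 5]
  Insert 1 (step 6): P = [1, 3, 7] / [2, 6] / [4];  Q = [1, 3, 4] / [2, 5] / [6]
  Insert 5 (step 7): P = [1, 3, 5] / [2, 6, 7] / [4];  Q = [1, 3, 4] / [2, 5, 7] / [6]
Final shape: (3, 3, 1).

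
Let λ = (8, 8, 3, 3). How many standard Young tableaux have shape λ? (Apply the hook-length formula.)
# SYT of shape (8, 8, 3, 3) = 126742616

Hook-length formula: f^λ = n! / Π hook(c), product over all cells c of the Young diagram. For λ = (8, 8, 3, 3), n = 22 boxes. Hook lengths by row (left-to-right, top-to-bottom): [11, 10, 9, 6, 5, 4, 3, 2]; [10, 9, 8, 5, 4, 3, 2, 1]; [4, 3, 2]; [3, 2, 1]. Product of hooks = 8868372480000. So f^λ = 22! / 8868372480000 = 1124000727777607680000 / 8868372480000 = 126742616.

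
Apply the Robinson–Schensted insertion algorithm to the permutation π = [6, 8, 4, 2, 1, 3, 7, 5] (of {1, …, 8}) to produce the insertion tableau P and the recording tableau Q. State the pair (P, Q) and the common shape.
P = [1, 3, 5] / [2, 7] / [4, 8] / [6];  Q = [1, 2, 7] / [3, 6] / [4, 8] / [5];  common shape = (3, 2, 2, 1)

Row-insert the values π_1, π_2, … into P one at a time, bumping the leftmost entry strictly greater than the inserted value down to the next row. The recording tableau Q records, in position (i, j), the step at which that cell was added to P.
  Insert 6 (step 1): P = [6];  Q = [1]
  Insert 8 (step 2): P = [6, 8];  Q = [1, 2]
  Insert 4 (step 3): P = [4, 8] / [6];  Q = [1, 2] / [3]
  Insert 2 (step 4): P = [2, 8] / [4] / [6];  Q = [1, 2] / [3] / [4]
  Insert 1 (step 5): P = [1, 8] / [2] / [4] / [6];  Q = [1, 2] / [3] / [4] / [5]
  Insert 3 (step 6): P = [1, 3] / [2, 8] / [4] / [6];  Q = [1, 2] / [3, 6] / [4] / [5]
  Insert 7 (step 7): P = [1, 3, 7] / [2, 8] / [4] / [6];  Q = [1, 2, 7] / [3, 6] / [4] / [5]
  Insert 5 (step 8): P = [1, 3, 5] / [2, 7] / [4, 8] / [6];  Q = [1, 2, 7] / [3, 6] / [4, 8] / [5]
Final shape: (3, 2, 2, 1).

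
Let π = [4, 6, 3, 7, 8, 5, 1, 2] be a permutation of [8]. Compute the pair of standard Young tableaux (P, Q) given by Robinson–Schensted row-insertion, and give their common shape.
P = [1, 2, 7, 8] / [3, 5] / [4, 6];  Q = [1, 2, 4, 5] / [3, 6] / [7, 8];  common shape = (4, 2, 2)

Row-insert the values π_1, π_2, … into P one at a time, bumping the leftmost entry strictly greater than the inserted value down to the next row. The recording tableau Q records, in position (i, j), the step at which that cell was added to P.
  Insert 4 (step 1): P = [4];  Q = [1]
  Insert 6 (step 2): P = [4, 6];  Q = [1, 2]
  Insert 3 (step 3): P = [3, 6] / [4];  Q = [1, 2] / [3]
  Insert 7 (step 4): P = [3, 6, 7] / [4];  Q = [1, 2, 4] / [3]
  Insert 8 (step 5): P = [3, 6, 7, 8] / [4];  Q = [1, 2, 4, 5] / [3]
  Insert 5 (step 6): P = [3, 5, 7, 8] / [4, 6];  Q = [1, 2, 4, 5] / [3, 6]
  Insert 1 (step 7): P = [1, 5, 7, 8] / [3, 6] / [4];  Q = [1, 2, 4, 5] / [3, 6] / [7]
  Insert 2 (step 8): P = [1, 2, 7, 8] / [3, 5] / [4, 6];  Q = [1, 2, 4, 5] / [3, 6] / [7, 8]
Final shape: (4, 2, 2).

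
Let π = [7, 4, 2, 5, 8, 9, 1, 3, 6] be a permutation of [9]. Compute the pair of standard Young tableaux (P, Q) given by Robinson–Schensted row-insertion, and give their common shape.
P = [1, 3, 6, 9] / [2, 5, 8] / [4] / [7];  Q = [1, 4, 5, 6] / [2, 8, 9] / [3] / [7];  common shape = (4, 3, 1, 1)

Row-insert the values π_1, π_2, … into P one at a time, bumping the leftmost entry strictly greater than the inserted value down to the next row. The recording tableau Q records, in position (i, j), the step at which that cell was added to P.
  Insert 7 (step 1): P = [7];  Q = [1]
  Insert 4 (step 2): P = [4] / [7];  Q = [1] / [2]
  Insert 2 (step 3): P = [2] / [4] / [7];  Q = [1] / [2] / [3]
  Insert 5 (step 4): P = [2, 5] / [4] / [7];  Q = [1, 4] / [2] / [3]
  Insert 8 (step 5): P = [2, 5, 8] / [4] / [7];  Q = [1, 4, 5] / [2] / [3]
  Insert 9 (step 6): P = [2, 5, 8, 9] / [4] / [7];  Q = [1, 4, 5, 6] / [2] / [3]
  Insert 1 (step 7): P = [1, 5, 8, 9] / [2] / [4] / [7];  Q = [1, 4, 5, 6] / [2] / [3] / [7]
  Insert 3 (step 8): P = [1, 3, 8, 9] / [2, 5] / [4] / [7];  Q = [1, 4, 5, 6] / [2, 8] / [3] / [7]
  Insert 6 (step 9): P = [1, 3, 6, 9] / [2, 5, 8] / [4] / [7];  Q = [1, 4, 5, 6] / [2, 8, 9] / [3] / [7]
Final shape: (4, 3, 1, 1).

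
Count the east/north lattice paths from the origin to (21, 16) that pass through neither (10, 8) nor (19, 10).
Number of paths = 9075004554

Inclusion–exclusion. Total paths: C(37, 21) = 12875774670. Through P₁: C(18, 10)·C(19, 11) = 3307317156. Through P₂: C(29, 19)·C(8, 2) = 560840280. Since P₁ is strictly southwest of P₂, a monotone path through both must visit P₁ then P₂; paths through both = C(18, 10)·C(11, 9)·C(8, 2) = 67387320. Avoid both = 12875774670 − 3307317156 − 560840280 + 67387320 = 9075004554.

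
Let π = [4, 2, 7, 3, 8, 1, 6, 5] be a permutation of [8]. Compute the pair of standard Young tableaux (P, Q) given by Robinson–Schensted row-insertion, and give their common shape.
P = [1, 3, 5] / [2, 6, 8] / [4, 7];  Q = [1, 3, 5] / [2, 4, 7] / [6, 8];  common shape = (3, 3, 2)

Row-insert the values π_1, π_2, … into P one at a time, bumping the leftmost entry strictly greater than the inserted value down to the next row. The recording tableau Q records, in position (i, j), the step at which that cell was added to P.
  Insert 4 (step 1): P = [4];  Q = [1]
  Insert 2 (step 2): P = [2] / [4];  Q = [1] / [2]
  Insert 7 (step 3): P = [2, 7] / [4];  Q = [1, 3] / [2]
  Insert 3 (step 4): P = [2, 3] / [4, 7];  Q = [1, 3] / [2, 4]
  Insert 8 (step 5): P = [2, 3, 8] / [4, 7];  Q = [1, 3, 5] / [2, 4]
  Insert 1 (step 6): P = [1, 3, 8] / [2, 7] / [4];  Q = [1, 3, 5] / [2, 4] / [6]
  Insert 6 (step 7): P = [1, 3, 6] / [2, 7, 8] / [4];  Q = [1, 3, 5] / [2, 4, 7] / [6]
  Insert 5 (step 8): P = [1, 3, 5] / [2, 6, 8] / [4, 7];  Q = [1, 3, 5] / [2, 4, 7] / [6, 8]
Final shape: (3, 3, 2).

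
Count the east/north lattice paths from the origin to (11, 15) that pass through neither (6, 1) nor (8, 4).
Number of paths = 7490064

Inclusion–exclusion. Total paths: C(26, 11) = 7726160. Through P₁: C(7, 6)·C(19, 5) = 81396. Through P₂: C(12, 8)·C(14, 3) = 180180. Since P₁ is strictly southwest of P₂, a monotone path through both must visit P₁ then P₂; paths through both = C(7, 6)·C(5, 2)·C(14, 3) = 25480. Avoid both = 7726160 − 81396 − 180180 + 25480 = 7490064.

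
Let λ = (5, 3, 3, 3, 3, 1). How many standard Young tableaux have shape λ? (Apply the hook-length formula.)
# SYT of shape (5, 3, 3, 3, 3, 1) = 2362932

Hook-length formula: f^λ = n! / Π hook(c), product over all cells c of the Young diagram. For λ = (5, 3, 3, 3, 3, 1), n = 18 boxes. Hook lengths by row (left-to-right, top-to-bottom): [10, 8, 7, 2, 1]; [7, 5, 4]; [6, 4, 3]; [5, 3, 2]; [4, 2, 1]; [1]. Product of hooks = 2709504000. So f^λ = 18! / 2709504000 = 6402373705728000 / 2709504000 = 2362932.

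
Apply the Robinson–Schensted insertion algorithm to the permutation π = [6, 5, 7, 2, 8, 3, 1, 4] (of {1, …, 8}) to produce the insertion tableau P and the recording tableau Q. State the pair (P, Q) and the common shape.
P = [1, 3, 4] / [2, 7, 8] / [5] / [6];  Q = [1, 3, 5] / [2, 6, 8] / [4] / [7];  common shape = (3, 3, 1, 1)

Row-insert the values π_1, π_2, … into P one at a time, bumping the leftmost entry strictly greater than the inserted value down to the next row. The recording tableau Q records, in position (i, j), the step at which that cell was added to P.
  Insert 6 (step 1): P = [6];  Q = [1]
  Insert 5 (step 2): P = [5] / [6];  Q = [1] / [2]
  Insert 7 (step 3): P = [5, 7] / [6];  Q = [1, 3] / [2]
  Insert 2 (step 4): P = [2, 7] / [5] / [6];  Q = [1, 3] / [2] / [4]
  Insert 8 (step 5): P = [2, 7, 8] / [5] / [6];  Q = [1, 3, 5] / [2] / [4]
  Insert 3 (step 6): P = [2, 3, 8] / [5, 7] / [6];  Q = [1, 3, 5] / [2, 6] / [4]
  Insert 1 (step 7): P = [1, 3, 8] / [2, 7] / [5] / [6];  Q = [1, 3, 5] / [2, 6] / [4] / [7]
  Insert 4 (step 8): P = [1, 3, 4] / [2, 7, 8] / [5] / [6];  Q = [1, 3, 5] / [2, 6, 8] / [4] / [7]
Final shape: (3, 3, 1, 1).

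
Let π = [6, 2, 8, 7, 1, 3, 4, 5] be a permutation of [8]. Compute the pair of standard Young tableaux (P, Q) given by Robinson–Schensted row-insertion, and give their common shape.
P = [1, 3, 4, 5] / [2, 7] / [6, 8];  Q = [1, 3, 7, 8] / [2, 4] / [5, 6];  common shape = (4, 2, 2)

Row-insert the values π_1, π_2, … into P one at a time, bumping the leftmost entry strictly greater than the inserted value down to the next row. The recording tableau Q records, in position (i, j), the step at which that cell was added to P.
  Insert 6 (step 1): P = [6];  Q = [1]
  Insert 2 (step 2): P = [2] / [6];  Q = [1] / [2]
  Insert 8 (step 3): P = [2, 8] / [6];  Q = [1, 3] / [2]
  Insert 7 (step 4): P = [2, 7] / [6, 8];  Q = [1, 3] / [2, 4]
  Insert 1 (step 5): P = [1, 7] / [2, 8] / [6];  Q = [1, 3] / [2, 4] / [5]
  Insert 3 (step 6): P = [1, 3] / [2, 7] / [6, 8];  Q = [1, 3] / [2, 4] / [5, 6]
  Insert 4 (step 7): P = [1, 3, 4] / [2, 7] / [6, 8];  Q = [1, 3, 7] / [2, 4] / [5, 6]
  Insert 5 (step 8): P = [1, 3, 4, 5] / [2, 7] / [6, 8];  Q = [1, 3, 7, 8] / [2, 4] / [5, 6]
Final shape: (4, 2, 2).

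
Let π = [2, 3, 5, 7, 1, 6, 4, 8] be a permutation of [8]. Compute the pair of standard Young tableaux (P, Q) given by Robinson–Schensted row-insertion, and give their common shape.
P = [1, 3, 4, 6, 8] / [2, 5] / [7];  Q = [1, 2, 3, 4, 8] / [5, 6] / [7];  common shape = (5, 2, 1)

Row-insert the values π_1, π_2, … into P one at a time, bumping the leftmost entry strictly greater than the inserted value down to the next row. The recording tableau Q records, in position (i, j), the step at which that cell was added to P.
  Insert 2 (step 1): P = [2];  Q = [1]
  Insert 3 (step 2): P = [2, 3];  Q = [1, 2]
  Insert 5 (step 3): P = [2, 3, 5];  Q = [1, 2, 3]
  Insert 7 (step 4): P = [2, 3, 5, 7];  Q = [1, 2, 3, 4]
  Insert 1 (step 5): P = [1, 3, 5, 7] / [2];  Q = [1, 2, 3, 4] / [5]
  Insert 6 (step 6): P = [1, 3, 5, 6] / [2, 7];  Q = [1, 2, 3, 4] / [5, 6]
  Insert 4 (step 7): P = [1, 3, 4, 6] / [2, 5] / [7];  Q = [1, 2, 3, 4] / [5, 6] / [7]
  Insert 8 (step 8): P = [1, 3, 4, 6, 8] / [2, 5] / [7];  Q = [1, 2, 3, 4, 8] / [5, 6] / [7]
Final shape: (5, 2, 1).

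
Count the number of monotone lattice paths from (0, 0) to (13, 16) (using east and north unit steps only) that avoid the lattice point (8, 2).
Number of paths = 67340655

Total paths from (0, 0) to (13, 16): C(29, 13) = 67863915. Paths through (8, 2): (paths (0, 0) → (8, 2)) × (paths (8, 2) → (13, 16)) = C(10, 8) · C(19, 5) = 45 · 11628 = 523260. Avoidance count = 67863915 − 523260 = 67340655.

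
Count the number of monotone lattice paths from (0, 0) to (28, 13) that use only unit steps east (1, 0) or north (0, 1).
Number of paths = 17620076360

A monotone lattice path from (0, 0) to (28, 13) consists of 28 east steps and 13 north steps in some order, so it is determined by which 28 of the 41 steps are east. The count is C(41, 28) = 17620076360.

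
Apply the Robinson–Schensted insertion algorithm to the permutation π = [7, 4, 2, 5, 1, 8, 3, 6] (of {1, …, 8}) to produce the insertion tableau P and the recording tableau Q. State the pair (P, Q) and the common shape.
P = [1, 3, 6] / [2, 5, 8] / [4] / [7];  Q = [1, 4, 6] / [2, 7, 8] / [3] / [5];  common shape = (3, 3, 1, 1)

Row-insert the values π_1, π_2, … into P one at a time, bumping the leftmost entry strictly greater than the inserted value down to the next row. The recording tableau Q records, in position (i, j), the step at which that cell was added to P.
  Insert 7 (step 1): P = [7];  Q = [1]
  Insert 4 (step 2): P = [4] / [7];  Q = [1] / [2]
  Insert 2 (step 3): P = [2] / [4] / [7];  Q = [1] / [2] / [3]
  Insert 5 (step 4): P = [2, 5] / [4] / [7];  Q = [1, 4] / [2] / [3]
  Insert 1 (step 5): P = [1, 5] / [2] / [4] / [7];  Q = [1, 4] / [2] / [3] / [5]
  Insert 8 (step 6): P = [1, 5, 8] / [2] / [4] / [7];  Q = [1, 4, 6] / [2] / [3] / [5]
  Insert 3 (step 7): P = [1, 3, 8] / [2, 5] / [4] / [7];  Q = [1, 4, 6] / [2, 7] / [3] / [5]
  Insert 6 (step 8): P = [1, 3, 6] / [2, 5, 8] / [4] / [7];  Q = [1, 4, 6] / [2, 7, 8] / [3] / [5]
Final shape: (3, 3, 1, 1).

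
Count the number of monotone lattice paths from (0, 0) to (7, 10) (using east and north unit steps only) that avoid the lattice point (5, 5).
Number of paths = 14156

Total paths from (0, 0) to (7, 10): C(17, 7) = 19448. Paths through (5, 5): (paths (0, 0) → (5, 5)) × (paths (5, 5) → (7, 10)) = C(10, 5) · C(7, 2) = 252 · 21 = 5292. Avoidance count = 19448 − 5292 = 14156.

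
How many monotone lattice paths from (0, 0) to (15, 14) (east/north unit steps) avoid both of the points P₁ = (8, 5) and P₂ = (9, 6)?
Number of paths = 55535187

Inclusion–exclusion. Total paths: C(29, 15) = 77558760. Through P₁: C(13, 8)·C(16, 7) = 14723280. Through P₂: C(15, 9)·C(14, 6) = 15030015. Since P₁ is strictly southwest of P₂, a monotone path through both must visit P₁ then P₂; paths through both = C(13, 8)·C(2, 1)·C(14, 6) = 7729722. Avoid both = 77558760 − 14723280 − 15030015 + 7729722 = 55535187.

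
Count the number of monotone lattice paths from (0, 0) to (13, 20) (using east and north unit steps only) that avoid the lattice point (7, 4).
Number of paths = 548544150

Total paths from (0, 0) to (13, 20): C(33, 13) = 573166440. Paths through (7, 4): (paths (0, 0) → (7, 4)) × (paths (7, 4) → (13, 20)) = C(11, 7) · C(22, 6) = 330 · 74613 = 24622290. Avoidance count = 573166440 − 24622290 = 548544150.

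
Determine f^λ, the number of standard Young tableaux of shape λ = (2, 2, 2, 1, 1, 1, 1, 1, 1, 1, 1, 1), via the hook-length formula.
# SYT of shape (2, 2, 2, 1, 1, 1, 1, 1, 1, 1, 1, 1) = 350

Hook-length formula: f^λ = n! / Π hook(c), product over all cells c of the Young diagram. For λ = (2, 2, 2, 1, 1, 1, 1, 1, 1, 1, 1, 1), n = 15 boxes. Hook lengths by row (left-to-right, top-to-bottom): [13, 3]; [12, 2]; [11, 1]; [9]; [8]; [7]; [6]; [5]; [4]; [3]; [2]; [1]. Product of hooks = 3736212480. So f^λ = 15! / 3736212480 = 1307674368000 / 3736212480 = 350.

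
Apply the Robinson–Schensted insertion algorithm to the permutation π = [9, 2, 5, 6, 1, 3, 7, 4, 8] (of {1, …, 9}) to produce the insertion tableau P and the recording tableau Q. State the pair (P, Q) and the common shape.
P = [1, 3, 4, 7, 8] / [2, 5, 6] / [9];  Q = [1, 3, 4, 7, 9] / [2, 6, 8] / [5];  common shape = (5, 3, 1)

Row-insert the values π_1, π_2, … into P one at a time, bumping the leftmost entry strictly greater than the inserted value down to the next row. The recording tableau Q records, in position (i, j), the step at which that cell was added to P.
  Insert 9 (step 1): P = [9];  Q = [1]
  Insert 2 (step 2): P = [2] / [9];  Q = [1] / [2]
  Insert 5 (step 3): P = [2, 5] / [9];  Q = [1, 3] / [2]
  Insert 6 (step 4): P = [2, 5, 6] / [9];  Q = [1, 3, 4] / [2]
  Insert 1 (step 5): P = [1, 5, 6] / [2] / [9];  Q = [1, 3, 4] / [2] / [5]
  Insert 3 (step 6): P = [1, 3, 6] / [2, 5] / [9];  Q = [1, 3, 4] / [2, 6] / [5]
  Insert 7 (step 7): P = [1, 3, 6, 7] / [2, 5] / [9];  Q = [1, 3, 4, 7] / [2, 6] / [5]
  Insert 4 (step 8): P = [1, 3, 4, 7] / [2, 5, 6] / [9];  Q = [1, 3, 4, 7] / [2, 6, 8] / [5]
  Insert 8 (step 9): P = [1, 3, 4, 7, 8] / [2, 5, 6] / [9];  Q = [1, 3, 4, 7, 9] / [2, 6, 8] / [5]
Final shape: (5, 3, 1).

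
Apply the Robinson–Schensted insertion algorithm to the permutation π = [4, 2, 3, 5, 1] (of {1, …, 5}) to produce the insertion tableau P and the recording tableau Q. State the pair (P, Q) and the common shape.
P = [1, 3, 5] / [2] / [4];  Q = [1, 3, 4] / [2] / [5];  common shape = (3, 1, 1)

Row-insert the values π_1, π_2, … into P one at a time, bumping the leftmost entry strictly greater than the inserted value down to the next row. The recording tableau Q records, in position (i, j), the step at which that cell was added to P.
  Insert 4 (step 1): P = [4];  Q = [1]
  Insert 2 (step 2): P = [2] / [4];  Q = [1] / [2]
  Insert 3 (step 3): P = [2, 3] / [4];  Q = [1, 3] / [2]
  Insert 5 (step 4): P = [2, 3, 5] / [4];  Q = [1, 3, 4] / [2]
  Insert 1 (step 5): P = [1, 3, 5] / [2] / [4];  Q = [1, 3, 4] / [2] / [5]
Final shape: (3, 1, 1).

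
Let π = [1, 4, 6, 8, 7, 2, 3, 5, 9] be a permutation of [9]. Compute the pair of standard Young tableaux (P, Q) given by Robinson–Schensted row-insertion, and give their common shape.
P = [1, 2, 3, 5, 9] / [4, 6, 7] / [8];  Q = [1, 2, 3, 4, 9] / [5, 7, 8] / [6];  common shape = (5, 3, 1)

Row-insert the values π_1, π_2, … into P one at a time, bumping the leftmost entry strictly greater than the inserted value down to the next row. The recording tableau Q records, in position (i, j), the step at which that cell was added to P.
  Insert 1 (step 1): P = [1];  Q = [1]
  Insert 4 (step 2): P = [1, 4];  Q = [1, 2]
  Insert 6 (step 3): P = [1, 4, 6];  Q = [1, 2, 3]
  Insert 8 (step 4): P = [1, 4, 6, 8];  Q = [1, 2, 3, 4]
  Insert 7 (step 5): P = [1, 4, 6, 7] / [8];  Q = [1, 2, 3, 4] / [5]
  Insert 2 (step 6): P = [1, 2, 6, 7] / [4] / [8];  Q = [1, 2, 3, 4] / [5] / [6]
  Insert 3 (step 7): P = [1, 2, 3, 7] / [4, 6] / [8];  Q = [1, 2, 3, 4] / [5, 7] / [6]
  Insert 5 (step 8): P = [1, 2, 3, 5] / [4, 6, 7] / [8];  Q = [1, 2, 3, 4] / [5, 7, 8] / [6]
  Insert 9 (step 9): P = [1, 2, 3, 5, 9] / [4, 6, 7] / [8];  Q = [1, 2, 3, 4, 9] / [5, 7, 8] / [6]
Final shape: (5, 3, 1).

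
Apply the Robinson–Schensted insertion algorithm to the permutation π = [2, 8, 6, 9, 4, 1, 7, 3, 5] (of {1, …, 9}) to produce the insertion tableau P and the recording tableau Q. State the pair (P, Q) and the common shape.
P = [1, 3, 5] / [2, 4, 7] / [6, 9] / [8];  Q = [1, 2, 4] / [3, 7, 9] / [5, 8] / [6];  common shape = (3, 3, 2, 1)

Row-insert the values π_1, π_2, … into P one at a time, bumping the leftmost entry strictly greater than the inserted value down to the next row. The recording tableau Q records, in position (i, j), the step at which that cell was added to P.
  Insert 2 (step 1): P = [2];  Q = [1]
  Insert 8 (step 2): P = [2, 8];  Q = [1, 2]
  Insert 6 (step 3): P = [2, 6] / [8];  Q = [1, 2] / [3]
  Insert 9 (step 4): P = [2, 6, 9] / [8];  Q = [1, 2, 4] / [3]
  Insert 4 (step 5): P = [2, 4, 9] / [6] / [8];  Q = [1, 2, 4] / [3] / [5]
  Insert 1 (step 6): P = [1, 4, 9] / [2] / [6] / [8];  Q = [1, 2, 4] / [3] / [5] / [6]
  Insert 7 (step 7): P = [1, 4, 7] / [2, 9] / [6] / [8];  Q = [1, 2, 4] / [3, 7] / [5] / [6]
  Insert 3 (step 8): P = [1, 3, 7] / [2, 4] / [6, 9] / [8];  Q = [1, 2, 4] / [3, 7] / [5, 8] / [6]
  Insert 5 (step 9): P = [1, 3, 5] / [2, 4, 7] / [6, 9] / [8];  Q = [1, 2, 4] / [3, 7, 9] / [5, 8] / [6]
Final shape: (3, 3, 2, 1).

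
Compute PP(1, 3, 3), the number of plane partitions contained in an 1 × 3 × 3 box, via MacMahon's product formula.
PP(1, 3, 3) = 20

Evaluate the triple product over i = 1..1, j = 1..3, k = 1..3. The factors are (2/1) · (3/2) · (4/3) · (3/2) · (4/3) · (5/4) · (4/3) · (5/4) · … (9 factors total). The numerators and denominators telescope so the product is an integer; carrying out the multiplication exactly gives PP(1, 3, 3) = 20.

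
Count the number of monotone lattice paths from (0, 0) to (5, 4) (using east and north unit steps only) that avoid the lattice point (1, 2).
Number of paths = 81

Total paths from (0, 0) to (5, 4): C(9, 5) = 126. Paths through (1, 2): (paths (0, 0) → (1, 2)) × (paths (1, 2) → (5, 4)) = C(3, 1) · C(6, 4) = 3 · 15 = 45. Avoidance count = 126 − 45 = 81.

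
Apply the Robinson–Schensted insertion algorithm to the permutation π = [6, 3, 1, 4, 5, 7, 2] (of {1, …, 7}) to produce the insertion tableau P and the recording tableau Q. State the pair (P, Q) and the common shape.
P = [1, 2, 5, 7] / [3, 4] / [6];  Q = [1, 4, 5, 6] / [2, 7] / [3];  common shape = (4, 2, 1)

Row-insert the values π_1, π_2, … into P one at a time, bumping the leftmost entry strictly greater than the inserted value down to the next row. The recording tableau Q records, in position (i, j), the step at which that cell was added to P.
  Insert 6 (step 1): P = [6];  Q = [1]
  Insert 3 (step 2): P = [3] / [6];  Q = [1] / [2]
  Insert 1 (step 3): P = [1] / [3] / [6];  Q = [1] / [2] / [3]
  Insert 4 (step 4): P = [1, 4] / [3] / [6];  Q = [1, 4] / [2] / [3]
  Insert 5 (step 5): P = [1, 4, 5] / [3] / [6];  Q = [1, 4, 5] / [2] / [3]
  Insert 7 (step 6): P = [1, 4, 5, 7] / [3] / [6];  Q = [1, 4, 5, 6] / [2] / [3]
  Insert 2 (step 7): P = [1, 2, 5, 7] / [3, 4] / [6];  Q = [1, 4, 5, 6] / [2, 7] / [3]
Final shape: (4, 2, 1).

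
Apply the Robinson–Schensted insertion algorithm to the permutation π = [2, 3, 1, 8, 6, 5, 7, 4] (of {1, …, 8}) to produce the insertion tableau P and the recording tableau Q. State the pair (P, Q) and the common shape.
P = [1, 3, 4, 7] / [2, 5] / [6] / [8];  Q = [1, 2, 4, 7] / [3, 5] / [6] / [8];  common shape = (4, 2, 1, 1)

Row-insert the values π_1, π_2, … into P one at a time, bumping the leftmost entry strictly greater than the inserted value down to the next row. The recording tableau Q records, in position (i, j), the step at which that cell was added to P.
  Insert 2 (step 1): P = [2];  Q = [1]
  Insert 3 (step 2): P = [2, 3];  Q = [1, 2]
  Insert 1 (step 3): P = [1, 3] / [2];  Q = [1, 2] / [3]
  Insert 8 (step 4): P = [1, 3, 8] / [2];  Q = [1, 2, 4] / [3]
  Insert 6 (step 5): P = [1, 3, 6] / [2, 8];  Q = [1, 2, 4] / [3, 5]
  Insert 5 (step 6): P = [1, 3, 5] / [2, 6] / [8];  Q = [1, 2, 4] / [3, 5] / [6]
  Insert 7 (step 7): P = [1, 3, 5, 7] / [2, 6] / [8];  Q = [1, 2, 4, 7] / [3, 5] / [6]
  Insert 4 (step 8): P = [1, 3, 4, 7] / [2, 5] / [6] / [8];  Q = [1, 2, 4, 7] / [3, 5] / [6] / [8]
Final shape: (4, 2, 1, 1).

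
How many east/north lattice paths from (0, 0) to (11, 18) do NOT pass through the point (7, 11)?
Number of paths = 24095370

Total paths from (0, 0) to (11, 18): C(29, 11) = 34597290. Paths through (7, 11): (paths (0, 0) → (7, 11)) × (paths (7, 11) → (11, 18)) = C(18, 7) · C(11, 4) = 31824 · 330 = 10501920. Avoidance count = 34597290 − 10501920 = 24095370.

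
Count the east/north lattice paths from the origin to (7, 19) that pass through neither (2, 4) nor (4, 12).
Number of paths = 287840

Inclusion–exclusion. Total paths: C(26, 7) = 657800. Through P₁: C(6, 2)·C(20, 5) = 232560. Through P₂: C(16, 4)·C(10, 3) = 218400. Since P₁ is strictly southwest of P₂, a monotone path through both must visit P₁ then P₂; paths through both = C(6, 2)·C(10, 2)·C(10, 3) = 81000. Avoid both = 657800 − 232560 − 218400 + 81000 = 287840.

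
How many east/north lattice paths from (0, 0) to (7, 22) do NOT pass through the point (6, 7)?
Number of paths = 1533324

Total paths from (0, 0) to (7, 22): C(29, 7) = 1560780. Paths through (6, 7): (paths (0, 0) → (6, 7)) × (paths (6, 7) → (7, 22)) = C(13, 6) · C(16, 1) = 1716 · 16 = 27456. Avoidance count = 1560780 − 27456 = 1533324.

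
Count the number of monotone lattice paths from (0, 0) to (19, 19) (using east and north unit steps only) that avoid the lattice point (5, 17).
Number of paths = 35342103720

Total paths from (0, 0) to (19, 19): C(38, 19) = 35345263800. Paths through (5, 17): (paths (0, 0) → (5, 17)) × (paths (5, 17) → (19, 19)) = C(22, 5) · C(16, 14) = 26334 · 120 = 3160080. Avoidance count = 35345263800 − 3160080 = 35342103720.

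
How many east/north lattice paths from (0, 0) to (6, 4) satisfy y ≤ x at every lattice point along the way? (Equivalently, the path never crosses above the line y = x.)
Number of paths = 90

By the reflection principle (André's argument), the number of monotone paths to (6, 4) with n ≤ m that never go above y = x is C(10, 6) − C(10, 7) = 210 − 120 = 90.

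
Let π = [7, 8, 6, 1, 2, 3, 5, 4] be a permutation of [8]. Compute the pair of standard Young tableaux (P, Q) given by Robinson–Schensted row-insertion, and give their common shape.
P = [1, 2, 3, 4] / [5, 8] / [6] / [7];  Q = [1, 2, 6, 7] / [3, 5] / [4] / [8];  common shape = (4, 2, 1, 1)

Row-insert the values π_1, π_2, … into P one at a time, bumping the leftmost entry strictly greater than the inserted value down to the next row. The recording tableau Q records, in position (i, j), the step at which that cell was added to P.
  Insert 7 (step 1): P = [7];  Q = [1]
  Insert 8 (step 2): P = [7, 8];  Q = [1, 2]
  Insert 6 (step 3): P = [6, 8] / [7];  Q = [1, 2] / [3]
  Insert 1 (step 4): P = [1, 8] / [6] / [7];  Q = [1, 2] / [3] / [4]
  Insert 2 (step 5): P = [1, 2] / [6, 8] / [7];  Q = [1, 2] / [3, 5] / [4]
  Insert 3 (step 6): P = [1, 2, 3] / [6, 8] / [7];  Q = [1, 2, 6] / [3, 5] / [4]
  Insert 5 (step 7): P = [1, 2, 3, 5] / [6, 8] / [7];  Q = [1, 2, 6, 7] / [3, 5] / [4]
  Insert 4 (step 8): P = [1, 2, 3, 4] / [5, 8] / [6] / [7];  Q = [1, 2, 6, 7] / [3, 5] / [4] / [8]
Final shape: (4, 2, 1, 1).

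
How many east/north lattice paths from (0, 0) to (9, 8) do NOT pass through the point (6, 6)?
Number of paths = 15070

Total paths from (0, 0) to (9, 8): C(17, 9) = 24310. Paths through (6, 6): (paths (0, 0) → (6, 6)) × (paths (6, 6) → (9, 8)) = C(12, 6) · C(5, 3) = 924 · 10 = 9240. Avoidance count = 24310 − 9240 = 15070.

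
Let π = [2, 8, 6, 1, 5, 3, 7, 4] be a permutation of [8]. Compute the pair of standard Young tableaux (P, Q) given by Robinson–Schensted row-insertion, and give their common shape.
P = [1, 3, 4] / [2, 5, 7] / [6] / [8];  Q = [1, 2, 7] / [3, 5, 8] / [4] / [6];  common shape = (3, 3, 1, 1)

Row-insert the values π_1, π_2, … into P one at a time, bumping the leftmost entry strictly greater than the inserted value down to the next row. The recording tableau Q records, in position (i, j), the step at which that cell was added to P.
  Insert 2 (step 1): P = [2];  Q = [1]
  Insert 8 (step 2): P = [2, 8];  Q = [1, 2]
  Insert 6 (step 3): P = [2, 6] / [8];  Q = [1, 2] / [3]
  Insert 1 (step 4): P = [1, 6] / [2] / [8];  Q = [1, 2] / [3] / [4]
  Insert 5 (step 5): P = [1, 5] / [2, 6] / [8];  Q = [1, 2] / [3, 5] / [4]
  Insert 3 (step 6): P = [1, 3] / [2, 5] / [6] / [8];  Q = [1, 2] / [3, 5] / [4] / [6]
  Insert 7 (step 7): P = [1, 3, 7] / [2, 5] / [6] / [8];  Q = [1, 2, 7] / [3, 5] / [4] / [6]
  Insert 4 (step 8): P = [1, 3, 4] / [2, 5, 7] / [6] / [8];  Q = [1, 2, 7] / [3, 5, 8] / [4] / [6]
Final shape: (3, 3, 1, 1).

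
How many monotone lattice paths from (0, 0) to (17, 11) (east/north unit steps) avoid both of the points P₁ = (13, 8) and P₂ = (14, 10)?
Number of paths = 8948886

Inclusion–exclusion. Total paths: C(28, 17) = 21474180. Through P₁: C(21, 13)·C(7, 4) = 7122150. Through P₂: C(24, 14)·C(4, 3) = 7845024. Since P₁ is strictly southwest of P₂, a monotone path through both must visit P₁ then P₂; paths through both = C(21, 13)·C(3, 1)·C(4, 3) = 2441880. Avoid both = 21474180 − 7122150 − 7845024 + 2441880 = 8948886.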